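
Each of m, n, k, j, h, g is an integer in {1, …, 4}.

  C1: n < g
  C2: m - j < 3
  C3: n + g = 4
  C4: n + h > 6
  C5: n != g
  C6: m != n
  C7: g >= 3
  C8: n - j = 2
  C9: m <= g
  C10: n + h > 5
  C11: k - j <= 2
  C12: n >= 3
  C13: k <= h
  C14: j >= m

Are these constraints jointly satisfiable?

From constraint 12: n ≥ 3. From constraint 7: g ≥ 3. Hence n + g ≥ 6. But constraint 3 requires n + g = 4, and 4 < 6. Contradiction.

Unsatisfiable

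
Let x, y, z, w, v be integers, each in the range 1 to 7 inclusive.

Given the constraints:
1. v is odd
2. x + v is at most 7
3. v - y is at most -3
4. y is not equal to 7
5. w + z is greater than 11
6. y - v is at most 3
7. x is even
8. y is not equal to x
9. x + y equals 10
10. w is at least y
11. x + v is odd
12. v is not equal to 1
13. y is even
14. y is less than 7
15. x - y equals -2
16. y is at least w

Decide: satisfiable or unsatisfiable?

The assignment x = 4, y = 6, z = 6, w = 6, v = 3 works:
  constraint 2 holds since x + v = 7.
  constraint 3 holds since v - y = -3.
  constraint 5 holds since w + z = 12.
The rest check out directly.

Satisfiable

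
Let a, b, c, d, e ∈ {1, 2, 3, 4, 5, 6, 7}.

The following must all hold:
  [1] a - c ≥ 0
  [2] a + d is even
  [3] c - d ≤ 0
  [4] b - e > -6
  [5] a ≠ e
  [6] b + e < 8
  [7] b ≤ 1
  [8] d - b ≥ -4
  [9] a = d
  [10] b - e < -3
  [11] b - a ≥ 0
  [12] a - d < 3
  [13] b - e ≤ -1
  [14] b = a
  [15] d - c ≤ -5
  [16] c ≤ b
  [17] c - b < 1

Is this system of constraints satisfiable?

Constraints 1, 8, 11, and 15 give a − c ≥ 0, c − d ≥ 5, d − b ≥ -4, b − a ≥ 0.
Adding all 4 inequalities: the left sides telescope to 0, and the right sides sum to 0 + 5 + (-4) + 0 = 1. So 0 ≥ 1, which is false.

Unsatisfiable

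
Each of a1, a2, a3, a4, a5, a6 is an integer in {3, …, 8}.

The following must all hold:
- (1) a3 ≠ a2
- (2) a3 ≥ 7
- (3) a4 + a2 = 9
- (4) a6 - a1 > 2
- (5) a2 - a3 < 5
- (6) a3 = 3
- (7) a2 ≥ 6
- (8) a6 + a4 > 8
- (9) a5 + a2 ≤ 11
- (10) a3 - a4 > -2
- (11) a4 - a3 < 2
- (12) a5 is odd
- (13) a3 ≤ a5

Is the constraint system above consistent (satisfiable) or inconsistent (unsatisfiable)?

Unsatisfiable

From constraints 2 and 13: a5 ≥ a3 ≥ 7. From constraint 7: a2 ≥ 6. Hence a5 + a2 ≥ 13. But constraint 9 requires a5 + a2 ≤ 11, and 11 < 13. Contradiction.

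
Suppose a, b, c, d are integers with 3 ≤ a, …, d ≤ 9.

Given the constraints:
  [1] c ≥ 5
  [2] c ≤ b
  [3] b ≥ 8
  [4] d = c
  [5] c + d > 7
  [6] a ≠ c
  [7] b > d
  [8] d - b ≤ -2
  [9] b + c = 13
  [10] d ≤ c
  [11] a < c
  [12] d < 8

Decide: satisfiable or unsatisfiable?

Take a = 4, b = 8, c = 5, d = 5. Then constraint 5: c + d = 10; constraint 8: d - b = -3, and every other listed constraint is also met.

Satisfiable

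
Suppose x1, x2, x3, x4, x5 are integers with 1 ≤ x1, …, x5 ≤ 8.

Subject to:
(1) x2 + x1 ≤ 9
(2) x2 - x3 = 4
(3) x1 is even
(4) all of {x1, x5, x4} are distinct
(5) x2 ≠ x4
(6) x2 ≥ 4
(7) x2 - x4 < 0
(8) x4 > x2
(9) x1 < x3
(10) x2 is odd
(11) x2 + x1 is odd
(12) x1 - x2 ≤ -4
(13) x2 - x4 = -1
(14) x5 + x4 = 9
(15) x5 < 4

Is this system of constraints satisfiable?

One satisfying assignment is x1 = 2, x2 = 7, x3 = 3, x4 = 8, x5 = 1.
For the less obvious constraints — constraint 1: x2 + x1 = 9; constraint 2: x2 - x3 = 4; constraint 7: x2 - x4 = -1 — and the others hold by inspection.

Satisfiable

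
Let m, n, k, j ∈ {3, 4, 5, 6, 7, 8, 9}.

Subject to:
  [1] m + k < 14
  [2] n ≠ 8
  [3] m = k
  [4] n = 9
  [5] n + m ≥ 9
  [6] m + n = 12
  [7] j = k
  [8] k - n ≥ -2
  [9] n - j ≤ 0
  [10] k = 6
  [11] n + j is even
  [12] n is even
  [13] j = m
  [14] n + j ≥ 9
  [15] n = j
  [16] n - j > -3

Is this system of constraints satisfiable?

Constraint 4 fixes n = 9 and constraint 10 fixes k = 6. Constraints 3, 13, and 15 give n = j = m = k, so n = k. But 9 ≠ 6 — contradiction.

Unsatisfiable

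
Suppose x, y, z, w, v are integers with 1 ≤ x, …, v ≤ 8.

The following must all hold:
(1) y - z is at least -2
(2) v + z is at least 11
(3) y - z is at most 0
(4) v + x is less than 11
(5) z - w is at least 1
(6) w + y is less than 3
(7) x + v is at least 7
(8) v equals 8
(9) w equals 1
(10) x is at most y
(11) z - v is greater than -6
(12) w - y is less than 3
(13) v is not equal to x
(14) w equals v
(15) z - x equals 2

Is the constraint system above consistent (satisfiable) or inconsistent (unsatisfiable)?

Constraint 9 fixes w = 1 and constraint 8 fixes v = 8, but constraint 14 requires w = v. Since 1 ≠ 8, contradiction.

Unsatisfiable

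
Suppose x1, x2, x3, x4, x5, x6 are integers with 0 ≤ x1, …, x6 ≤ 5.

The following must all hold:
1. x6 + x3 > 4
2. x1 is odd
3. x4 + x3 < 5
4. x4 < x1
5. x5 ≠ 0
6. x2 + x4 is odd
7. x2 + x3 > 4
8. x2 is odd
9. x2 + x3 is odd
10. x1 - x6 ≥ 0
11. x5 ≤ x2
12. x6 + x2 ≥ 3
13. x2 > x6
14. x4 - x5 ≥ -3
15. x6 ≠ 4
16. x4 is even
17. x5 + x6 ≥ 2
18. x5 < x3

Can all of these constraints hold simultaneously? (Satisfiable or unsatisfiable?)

Try x1 = 3, x2 = 3, x3 = 4, x4 = 0, x5 = 1, x6 = 1.
Check constraint 1: x6 + x3 = 5; constraint 3: x4 + x3 = 4; constraint 7: x2 + x3 = 7. The remaining constraints are straightforward to verify.

Satisfiable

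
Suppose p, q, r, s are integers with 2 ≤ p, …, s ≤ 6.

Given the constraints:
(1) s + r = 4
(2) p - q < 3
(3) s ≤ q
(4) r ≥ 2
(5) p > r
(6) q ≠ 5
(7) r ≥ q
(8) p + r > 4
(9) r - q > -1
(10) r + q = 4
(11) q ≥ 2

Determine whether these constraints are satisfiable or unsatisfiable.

Setting (p, q, r, s) = (3, 2, 2, 2) satisfies everything: constraint 1: s + r = 4; constraint 2: p - q = 1, and the others follow.

Satisfiable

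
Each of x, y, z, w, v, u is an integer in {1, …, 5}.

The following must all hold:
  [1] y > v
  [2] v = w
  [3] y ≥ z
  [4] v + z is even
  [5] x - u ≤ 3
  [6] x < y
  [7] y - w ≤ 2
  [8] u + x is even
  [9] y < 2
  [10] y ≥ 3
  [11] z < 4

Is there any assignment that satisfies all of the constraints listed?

Unsatisfiable

From constraint 10: y ≥ 3. From constraint 9: y ≤ 1. But 1 < 3, so no value of y works.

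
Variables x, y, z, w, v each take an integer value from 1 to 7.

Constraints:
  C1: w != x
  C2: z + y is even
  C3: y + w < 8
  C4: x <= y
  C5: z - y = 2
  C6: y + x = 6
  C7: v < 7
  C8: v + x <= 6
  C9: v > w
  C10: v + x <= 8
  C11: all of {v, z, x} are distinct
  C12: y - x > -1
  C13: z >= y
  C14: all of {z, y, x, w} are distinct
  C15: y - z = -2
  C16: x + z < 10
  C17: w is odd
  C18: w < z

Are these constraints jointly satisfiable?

One satisfying assignment is x = 2, y = 4, z = 6, w = 1, v = 3.
For the less obvious constraints — constraint 3: y + w = 5; constraint 5: z - y = 2 — and the others hold by inspection.

Satisfiable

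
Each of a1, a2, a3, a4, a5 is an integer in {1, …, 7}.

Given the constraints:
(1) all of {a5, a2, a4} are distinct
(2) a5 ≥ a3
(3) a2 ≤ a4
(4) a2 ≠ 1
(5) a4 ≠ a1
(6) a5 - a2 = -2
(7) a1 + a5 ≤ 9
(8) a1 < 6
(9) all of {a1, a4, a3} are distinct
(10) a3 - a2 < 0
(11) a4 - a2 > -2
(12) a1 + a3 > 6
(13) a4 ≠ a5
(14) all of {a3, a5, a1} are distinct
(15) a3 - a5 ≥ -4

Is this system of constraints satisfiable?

Try a1 = 5, a2 = 5, a3 = 2, a4 = 6, a5 = 3.
Check constraint 6: a5 - a2 = -2; constraint 7: a1 + a5 = 8. The remaining constraints are straightforward to verify.

Satisfiable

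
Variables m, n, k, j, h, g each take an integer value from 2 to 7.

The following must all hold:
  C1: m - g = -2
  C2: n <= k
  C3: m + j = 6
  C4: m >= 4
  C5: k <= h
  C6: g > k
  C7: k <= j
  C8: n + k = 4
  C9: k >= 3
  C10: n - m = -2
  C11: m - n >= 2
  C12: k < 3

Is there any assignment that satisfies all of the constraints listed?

Unsatisfiable

From constraint 4: m ≥ 4. From constraints 7 and 9: j ≥ k ≥ 3. Hence m + j ≥ 7. But constraint 3 requires m + j = 6, and 6 < 7. Contradiction.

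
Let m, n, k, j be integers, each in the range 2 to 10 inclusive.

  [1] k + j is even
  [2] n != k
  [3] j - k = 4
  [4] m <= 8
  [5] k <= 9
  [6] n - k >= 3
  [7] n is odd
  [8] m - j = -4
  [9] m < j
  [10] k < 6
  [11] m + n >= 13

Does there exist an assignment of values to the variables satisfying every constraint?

Setting (m, n, k, j) = (4, 9, 4, 8) satisfies everything: constraint 3: j - k = 4; constraint 6: n - k = 5; constraint 8: m - j = -4, and the others follow.

Satisfiable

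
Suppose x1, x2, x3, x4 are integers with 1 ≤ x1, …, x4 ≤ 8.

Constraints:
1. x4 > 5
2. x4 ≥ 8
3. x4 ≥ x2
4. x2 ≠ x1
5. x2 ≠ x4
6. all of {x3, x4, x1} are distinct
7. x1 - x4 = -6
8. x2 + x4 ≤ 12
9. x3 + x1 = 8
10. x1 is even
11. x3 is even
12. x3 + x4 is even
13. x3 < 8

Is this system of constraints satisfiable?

Satisfiable

The assignment x1 = 2, x2 = 1, x3 = 6, x4 = 8 works:
  constraint 7 holds since x1 - x4 = -6.
  constraint 8 holds since x2 + x4 = 9.
  constraint 9 holds since x3 + x1 = 8.
The rest check out directly.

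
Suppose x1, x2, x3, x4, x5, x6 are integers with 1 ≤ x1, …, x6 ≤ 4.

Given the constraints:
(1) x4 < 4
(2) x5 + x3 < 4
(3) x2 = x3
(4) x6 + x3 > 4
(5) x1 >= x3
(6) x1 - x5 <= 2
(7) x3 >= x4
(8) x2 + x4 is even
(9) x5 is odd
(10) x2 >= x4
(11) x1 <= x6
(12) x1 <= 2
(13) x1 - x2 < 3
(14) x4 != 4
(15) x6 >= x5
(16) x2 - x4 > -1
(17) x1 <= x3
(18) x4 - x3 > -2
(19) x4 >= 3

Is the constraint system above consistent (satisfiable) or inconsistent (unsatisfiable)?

From constraints 7 and 19: x3 ≥ x4 and x4 ≥ 3, so x3 ≥ 3. From constraints 5 and 12: x3 ≤ x1 and x1 ≤ 2, so x3 ≤ 2. But 2 < 3, so no value of x3 works.

Unsatisfiable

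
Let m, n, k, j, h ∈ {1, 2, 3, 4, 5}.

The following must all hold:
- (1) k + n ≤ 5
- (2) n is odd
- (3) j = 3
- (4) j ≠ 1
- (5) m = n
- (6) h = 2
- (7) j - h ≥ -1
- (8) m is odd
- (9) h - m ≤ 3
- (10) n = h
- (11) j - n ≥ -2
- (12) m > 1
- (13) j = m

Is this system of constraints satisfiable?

Constraint 3 fixes j = 3 and constraint 6 fixes h = 2. Constraints 5, 10, and 13 give j = m = n = h, so j = h. But 3 ≠ 2 — contradiction.

Unsatisfiable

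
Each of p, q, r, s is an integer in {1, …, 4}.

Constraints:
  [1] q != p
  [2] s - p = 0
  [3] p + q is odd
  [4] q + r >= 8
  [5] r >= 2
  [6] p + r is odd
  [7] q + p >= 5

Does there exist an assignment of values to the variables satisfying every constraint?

The assignment p = 3, q = 4, r = 4, s = 3 works:
  constraint 2 holds since s - p = 0.
  constraint 4 holds since q + r = 8.
The rest check out directly.

Satisfiable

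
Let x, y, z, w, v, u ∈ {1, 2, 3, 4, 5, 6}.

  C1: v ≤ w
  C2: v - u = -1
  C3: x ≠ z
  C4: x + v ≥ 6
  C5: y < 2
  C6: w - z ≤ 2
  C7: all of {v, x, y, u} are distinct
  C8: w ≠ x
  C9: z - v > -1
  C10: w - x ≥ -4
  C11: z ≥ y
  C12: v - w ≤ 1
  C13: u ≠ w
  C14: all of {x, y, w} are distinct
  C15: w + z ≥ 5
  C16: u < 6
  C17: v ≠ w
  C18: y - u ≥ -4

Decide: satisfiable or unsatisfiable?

One satisfying assignment is x = 6, y = 1, z = 4, w = 4, v = 2, u = 3.
For the less obvious constraints — constraint 2: v - u = -1; constraint 4: x + v = 8 — and the others hold by inspection.

Satisfiable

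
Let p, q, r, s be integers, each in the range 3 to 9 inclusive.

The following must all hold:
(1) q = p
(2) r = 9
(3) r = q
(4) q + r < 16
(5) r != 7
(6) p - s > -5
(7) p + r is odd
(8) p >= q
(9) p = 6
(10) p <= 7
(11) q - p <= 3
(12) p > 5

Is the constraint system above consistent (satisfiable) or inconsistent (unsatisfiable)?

Unsatisfiable

Constraint 2 fixes r = 9 and constraint 9 fixes p = 6. Constraints 1 and 3 give r = q = p, so r = p. But 9 ≠ 6 — contradiction.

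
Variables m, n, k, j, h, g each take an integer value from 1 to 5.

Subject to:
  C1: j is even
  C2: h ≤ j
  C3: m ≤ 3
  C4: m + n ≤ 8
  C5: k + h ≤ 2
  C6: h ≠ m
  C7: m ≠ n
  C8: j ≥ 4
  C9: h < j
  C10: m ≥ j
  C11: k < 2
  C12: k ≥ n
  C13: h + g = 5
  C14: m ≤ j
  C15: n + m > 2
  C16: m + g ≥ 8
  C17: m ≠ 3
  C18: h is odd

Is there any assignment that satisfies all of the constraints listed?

Unsatisfiable

From constraints 8 and 10: m ≥ j and j ≥ 4, so m ≥ 4. From constraint 3: m ≤ 3. But 3 < 4, so no value of m works.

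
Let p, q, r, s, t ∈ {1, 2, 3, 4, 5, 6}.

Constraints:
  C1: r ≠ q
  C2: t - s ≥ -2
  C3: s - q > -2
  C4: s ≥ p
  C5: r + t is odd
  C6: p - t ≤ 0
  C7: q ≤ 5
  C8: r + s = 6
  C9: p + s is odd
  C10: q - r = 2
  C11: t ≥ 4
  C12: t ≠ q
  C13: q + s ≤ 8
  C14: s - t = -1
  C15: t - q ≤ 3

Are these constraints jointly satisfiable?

One satisfying assignment is p = 3, q = 4, r = 2, s = 4, t = 5.
For the less obvious constraints — constraint 2: t - s = 1; constraint 3: s - q = 0 — and the others hold by inspection.

Satisfiable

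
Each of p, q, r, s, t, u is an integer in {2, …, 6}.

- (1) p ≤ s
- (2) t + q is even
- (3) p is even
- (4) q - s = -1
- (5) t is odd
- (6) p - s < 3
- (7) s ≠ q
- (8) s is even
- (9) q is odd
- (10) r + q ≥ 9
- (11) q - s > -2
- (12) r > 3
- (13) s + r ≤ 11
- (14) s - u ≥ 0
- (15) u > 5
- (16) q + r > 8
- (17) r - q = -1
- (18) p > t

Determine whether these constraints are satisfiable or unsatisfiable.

Satisfiable

The assignment p = 6, q = 5, r = 4, s = 6, t = 3, u = 6 works:
  constraint 4 holds since q - s = -1.
  constraint 6 holds since p - s = 0.
  constraint 10 holds since r + q = 9.
The rest check out directly.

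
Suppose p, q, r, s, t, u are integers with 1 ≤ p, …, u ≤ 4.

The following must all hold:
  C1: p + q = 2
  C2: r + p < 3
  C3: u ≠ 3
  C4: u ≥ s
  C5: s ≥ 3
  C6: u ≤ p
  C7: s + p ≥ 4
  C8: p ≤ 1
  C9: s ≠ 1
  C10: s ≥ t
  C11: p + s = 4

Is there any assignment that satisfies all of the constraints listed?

Unsatisfiable

From constraints 4 and 5: u ≥ s and s ≥ 3, so u ≥ 3. From constraints 6 and 8: u ≤ p and p ≤ 1, so u ≤ 1. But 1 < 3, so no value of u works.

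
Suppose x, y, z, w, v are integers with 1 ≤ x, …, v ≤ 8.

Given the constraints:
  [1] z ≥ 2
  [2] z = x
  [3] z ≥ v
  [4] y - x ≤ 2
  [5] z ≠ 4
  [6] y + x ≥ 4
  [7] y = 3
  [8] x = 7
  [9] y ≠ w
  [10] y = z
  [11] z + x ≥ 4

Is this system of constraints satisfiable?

Constraint 7 fixes y = 3 and constraint 8 fixes x = 7. Constraints 2 and 10 give y = z = x, so y = x. But 3 ≠ 7 — contradiction.

Unsatisfiable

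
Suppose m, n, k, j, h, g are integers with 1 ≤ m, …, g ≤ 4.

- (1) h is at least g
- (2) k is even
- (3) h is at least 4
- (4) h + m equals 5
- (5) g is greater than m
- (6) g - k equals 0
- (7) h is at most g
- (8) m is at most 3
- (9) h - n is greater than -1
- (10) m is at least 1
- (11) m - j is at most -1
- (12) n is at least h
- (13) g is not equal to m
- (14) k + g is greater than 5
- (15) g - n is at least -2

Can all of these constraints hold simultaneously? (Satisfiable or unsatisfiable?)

Take m = 1, n = 4, k = 4, j = 2, h = 4, g = 4. Then constraint 4: h + m = 5; constraint 6: g - k = 0; constraint 9: h - n = 0, and every other listed constraint is also met.

Satisfiable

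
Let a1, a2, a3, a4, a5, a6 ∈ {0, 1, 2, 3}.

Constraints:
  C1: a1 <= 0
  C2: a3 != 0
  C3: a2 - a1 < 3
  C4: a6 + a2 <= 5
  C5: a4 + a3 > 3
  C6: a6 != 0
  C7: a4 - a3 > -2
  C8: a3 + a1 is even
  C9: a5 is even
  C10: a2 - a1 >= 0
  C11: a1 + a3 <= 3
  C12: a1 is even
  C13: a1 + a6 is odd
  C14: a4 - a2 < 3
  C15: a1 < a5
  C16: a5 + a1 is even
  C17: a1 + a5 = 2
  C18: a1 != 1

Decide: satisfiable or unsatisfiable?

Satisfiable

Try a1 = 0, a2 = 0, a3 = 2, a4 = 2, a5 = 2, a6 = 3.
Check constraint 3: a2 - a1 = 0; constraint 4: a6 + a2 = 3. The remaining constraints are straightforward to verify.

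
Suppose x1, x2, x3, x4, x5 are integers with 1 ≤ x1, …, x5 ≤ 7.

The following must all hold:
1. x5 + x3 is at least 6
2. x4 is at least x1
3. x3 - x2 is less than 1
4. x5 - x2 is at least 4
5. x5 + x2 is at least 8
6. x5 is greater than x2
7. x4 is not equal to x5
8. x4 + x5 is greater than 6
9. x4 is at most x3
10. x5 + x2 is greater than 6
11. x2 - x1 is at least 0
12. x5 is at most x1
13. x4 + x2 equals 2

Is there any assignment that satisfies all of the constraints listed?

Constraints 6, 11, and 12 give x5 ≤ x1, x1 ≤ x2, x2 < x5. Chaining: x5 ≤ x1 ≤ x2 < x5, which forces x5 < x5 — impossible.

Unsatisfiable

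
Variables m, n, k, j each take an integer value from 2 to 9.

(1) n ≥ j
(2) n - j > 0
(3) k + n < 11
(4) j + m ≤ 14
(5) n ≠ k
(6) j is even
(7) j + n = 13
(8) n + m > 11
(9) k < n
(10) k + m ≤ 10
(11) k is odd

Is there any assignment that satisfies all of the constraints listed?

Satisfiable

The assignment m = 5, n = 7, k = 3, j = 6 works:
  constraint 2 holds since n - j = 1.
  constraint 3 holds since k + n = 10.
  constraint 4 holds since j + m = 11.
The rest check out directly.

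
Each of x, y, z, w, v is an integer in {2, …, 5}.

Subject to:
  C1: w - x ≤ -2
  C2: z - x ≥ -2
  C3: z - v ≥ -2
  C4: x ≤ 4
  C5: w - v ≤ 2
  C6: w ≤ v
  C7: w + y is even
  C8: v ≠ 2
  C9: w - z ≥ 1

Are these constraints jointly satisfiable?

Constraints 1, 2, and 9 give w − z ≥ 1, z − x ≥ -2, x − w ≥ 2.
Adding all 3 inequalities: the left sides telescope to 0, and the right sides sum to 1 + (-2) + 2 = 1. So 0 ≥ 1, which is false.

Unsatisfiable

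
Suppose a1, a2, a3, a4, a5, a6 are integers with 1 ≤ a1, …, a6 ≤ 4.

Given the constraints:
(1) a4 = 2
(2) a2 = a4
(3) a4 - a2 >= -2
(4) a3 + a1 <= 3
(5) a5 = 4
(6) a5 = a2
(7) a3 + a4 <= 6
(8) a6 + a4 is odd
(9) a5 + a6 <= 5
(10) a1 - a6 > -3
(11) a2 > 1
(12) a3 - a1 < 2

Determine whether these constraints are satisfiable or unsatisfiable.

Unsatisfiable

Constraint 5 fixes a5 = 4 and constraint 1 fixes a4 = 2. Constraints 2 and 6 give a5 = a2 = a4, so a5 = a4. But 4 ≠ 2 — contradiction.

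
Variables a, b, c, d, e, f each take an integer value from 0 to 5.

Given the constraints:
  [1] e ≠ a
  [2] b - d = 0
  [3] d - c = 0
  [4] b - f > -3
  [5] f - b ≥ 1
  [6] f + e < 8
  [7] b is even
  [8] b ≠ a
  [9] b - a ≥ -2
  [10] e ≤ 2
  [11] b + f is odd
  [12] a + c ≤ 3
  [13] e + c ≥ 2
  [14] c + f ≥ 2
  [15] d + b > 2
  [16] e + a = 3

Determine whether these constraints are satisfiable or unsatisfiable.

Satisfiable

Take a = 1, b = 2, c = 2, d = 2, e = 2, f = 3. Then constraint 2: b - d = 0; constraint 3: d - c = 0; constraint 4: b - f = -1, and every other listed constraint is also met.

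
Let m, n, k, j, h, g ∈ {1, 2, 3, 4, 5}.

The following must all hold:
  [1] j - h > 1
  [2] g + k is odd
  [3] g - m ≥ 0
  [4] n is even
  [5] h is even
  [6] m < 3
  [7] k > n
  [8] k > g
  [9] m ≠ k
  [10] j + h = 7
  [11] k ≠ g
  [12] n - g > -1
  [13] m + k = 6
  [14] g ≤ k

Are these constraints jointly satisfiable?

Take m = 1, n = 4, k = 5, j = 5, h = 2, g = 4. Then constraint 1: j - h = 3; constraint 3: g - m = 3; constraint 10: j + h = 7, and every other listed constraint is also met.

Satisfiable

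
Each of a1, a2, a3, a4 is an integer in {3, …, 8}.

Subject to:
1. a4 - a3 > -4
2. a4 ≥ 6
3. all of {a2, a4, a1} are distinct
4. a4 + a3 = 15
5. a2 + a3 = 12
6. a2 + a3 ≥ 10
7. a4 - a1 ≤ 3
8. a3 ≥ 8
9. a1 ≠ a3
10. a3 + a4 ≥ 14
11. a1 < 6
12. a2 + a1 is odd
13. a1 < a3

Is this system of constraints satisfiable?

Satisfiable

One satisfying assignment is a1 = 5, a2 = 4, a3 = 8, a4 = 7.
For the less obvious constraints — constraint 1: a4 - a3 = -1; constraint 4: a4 + a3 = 15; constraint 5: a2 + a3 = 12 — and the others hold by inspection.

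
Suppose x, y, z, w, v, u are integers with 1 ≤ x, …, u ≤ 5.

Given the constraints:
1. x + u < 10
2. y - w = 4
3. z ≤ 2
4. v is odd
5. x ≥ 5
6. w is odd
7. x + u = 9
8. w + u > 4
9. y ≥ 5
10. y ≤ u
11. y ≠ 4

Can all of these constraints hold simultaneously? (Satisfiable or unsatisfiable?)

From constraint 5: x ≥ 5. From constraints 9 and 10: u ≥ y ≥ 5. Hence x + u ≥ 10. But constraint 7 requires x + u = 9, and 9 < 10. Contradiction.

Unsatisfiable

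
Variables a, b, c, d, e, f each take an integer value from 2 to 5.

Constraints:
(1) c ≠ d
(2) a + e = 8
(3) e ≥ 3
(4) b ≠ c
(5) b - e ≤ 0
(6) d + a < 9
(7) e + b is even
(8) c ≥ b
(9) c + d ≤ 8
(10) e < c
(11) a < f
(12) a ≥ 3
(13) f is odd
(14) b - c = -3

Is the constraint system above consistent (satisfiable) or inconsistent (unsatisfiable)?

Satisfiable

One satisfying assignment is a = 4, b = 2, c = 5, d = 2, e = 4, f = 5.
For the less obvious constraints — constraint 2: a + e = 8; constraint 5: b - e = -2; constraint 6: d + a = 6 — and the others hold by inspection.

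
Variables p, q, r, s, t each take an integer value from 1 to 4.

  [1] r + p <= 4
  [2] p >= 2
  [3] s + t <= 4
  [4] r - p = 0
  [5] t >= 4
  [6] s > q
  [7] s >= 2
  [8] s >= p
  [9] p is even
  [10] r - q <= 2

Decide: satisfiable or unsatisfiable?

Unsatisfiable

From constraints 2 and 8: s ≥ p ≥ 2. From constraint 5: t ≥ 4. Hence s + t ≥ 6. But constraint 3 requires s + t ≤ 4, and 4 < 6. Contradiction.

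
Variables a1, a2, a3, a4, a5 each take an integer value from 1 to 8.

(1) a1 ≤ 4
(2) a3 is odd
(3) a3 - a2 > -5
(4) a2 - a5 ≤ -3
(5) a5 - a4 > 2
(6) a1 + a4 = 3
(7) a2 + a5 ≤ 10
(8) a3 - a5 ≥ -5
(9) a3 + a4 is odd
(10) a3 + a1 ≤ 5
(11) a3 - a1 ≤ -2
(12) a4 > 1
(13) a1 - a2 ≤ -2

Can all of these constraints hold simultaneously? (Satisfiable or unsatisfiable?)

Constraints 4, 8, 11, and 13 give a3 − a5 ≥ -5, a5 − a2 ≥ 3, a2 − a1 ≥ 2, a1 − a3 ≥ 2.
Adding all 4 inequalities: the left sides telescope to 0, and the right sides sum to (-5) + 3 + 2 + 2 = 2. So 0 ≥ 2, which is false.

Unsatisfiable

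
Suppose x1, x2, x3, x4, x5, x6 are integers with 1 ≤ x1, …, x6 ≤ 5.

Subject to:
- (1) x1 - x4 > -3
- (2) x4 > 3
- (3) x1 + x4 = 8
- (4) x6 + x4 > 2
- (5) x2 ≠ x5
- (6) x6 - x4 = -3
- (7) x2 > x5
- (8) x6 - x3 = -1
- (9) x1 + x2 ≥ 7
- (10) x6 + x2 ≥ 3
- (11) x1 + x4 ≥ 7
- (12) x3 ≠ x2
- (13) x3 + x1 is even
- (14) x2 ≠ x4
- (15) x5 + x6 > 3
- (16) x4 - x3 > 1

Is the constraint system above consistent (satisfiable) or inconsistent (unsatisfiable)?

Setting (x1, x2, x3, x4, x5, x6) = (4, 5, 2, 4, 4, 1) satisfies everything: constraint 1: x1 - x4 = 0; constraint 3: x1 + x4 = 8, and the others follow.

Satisfiable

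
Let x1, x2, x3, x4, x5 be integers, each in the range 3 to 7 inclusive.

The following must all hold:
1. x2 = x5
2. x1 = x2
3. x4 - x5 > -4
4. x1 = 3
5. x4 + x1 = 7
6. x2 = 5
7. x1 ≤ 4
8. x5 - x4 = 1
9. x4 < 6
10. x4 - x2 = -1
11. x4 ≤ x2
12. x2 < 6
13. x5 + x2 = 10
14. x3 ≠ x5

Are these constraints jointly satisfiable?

Unsatisfiable

Constraint 4 fixes x1 = 3 and constraint 6 fixes x2 = 5, but constraint 2 requires x1 = x2. Since 3 ≠ 5, contradiction.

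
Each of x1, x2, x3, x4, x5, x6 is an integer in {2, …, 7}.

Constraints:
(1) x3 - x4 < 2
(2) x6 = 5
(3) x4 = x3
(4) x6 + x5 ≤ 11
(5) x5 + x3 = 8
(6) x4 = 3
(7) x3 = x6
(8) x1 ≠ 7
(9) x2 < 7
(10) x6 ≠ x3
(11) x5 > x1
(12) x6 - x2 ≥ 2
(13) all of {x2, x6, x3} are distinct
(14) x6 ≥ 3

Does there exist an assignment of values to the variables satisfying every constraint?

Unsatisfiable

Constraint 6 fixes x4 = 3 and constraint 2 fixes x6 = 5. Constraints 3 and 7 give x4 = x3 = x6, so x4 = x6. But 3 ≠ 5 — contradiction.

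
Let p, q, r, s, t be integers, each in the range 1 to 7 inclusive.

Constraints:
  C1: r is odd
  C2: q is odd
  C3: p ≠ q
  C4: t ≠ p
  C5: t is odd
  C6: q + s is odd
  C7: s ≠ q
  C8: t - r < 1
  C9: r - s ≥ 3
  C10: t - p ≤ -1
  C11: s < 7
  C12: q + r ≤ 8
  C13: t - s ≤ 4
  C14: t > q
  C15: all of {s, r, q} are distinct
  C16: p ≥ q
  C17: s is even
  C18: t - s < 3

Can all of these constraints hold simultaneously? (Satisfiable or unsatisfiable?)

Satisfiable

Take p = 4, q = 1, r = 5, s = 2, t = 3. Then constraint 8: t - r = -2; constraint 9: r - s = 3, and every other listed constraint is also met.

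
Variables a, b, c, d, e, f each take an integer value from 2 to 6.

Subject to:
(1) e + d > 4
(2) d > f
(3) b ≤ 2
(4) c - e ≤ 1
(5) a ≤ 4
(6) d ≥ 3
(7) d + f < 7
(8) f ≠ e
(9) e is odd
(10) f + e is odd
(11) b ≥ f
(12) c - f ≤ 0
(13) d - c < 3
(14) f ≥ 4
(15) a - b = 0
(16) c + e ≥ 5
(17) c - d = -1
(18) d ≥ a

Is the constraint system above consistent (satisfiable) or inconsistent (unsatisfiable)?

From constraint 14: f ≥ 4. From constraints 3 and 11: f ≤ b and b ≤ 2, so f ≤ 2. But 2 < 4, so no value of f works.

Unsatisfiable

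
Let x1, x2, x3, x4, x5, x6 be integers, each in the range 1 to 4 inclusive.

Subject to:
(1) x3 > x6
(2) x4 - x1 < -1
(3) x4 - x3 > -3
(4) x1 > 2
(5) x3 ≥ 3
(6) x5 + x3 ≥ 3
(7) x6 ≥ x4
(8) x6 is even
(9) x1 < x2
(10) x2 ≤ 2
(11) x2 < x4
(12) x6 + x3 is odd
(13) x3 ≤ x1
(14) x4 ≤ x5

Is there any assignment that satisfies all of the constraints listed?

Constraints 1, 7, 9, 11, and 13 give x2 < x4, x4 ≤ x6, x6 < x3, x3 ≤ x1, x1 < x2. Chaining: x2 < x4 ≤ x6 < x3 ≤ x1 < x2, which forces x2 < x2 — impossible.

Unsatisfiable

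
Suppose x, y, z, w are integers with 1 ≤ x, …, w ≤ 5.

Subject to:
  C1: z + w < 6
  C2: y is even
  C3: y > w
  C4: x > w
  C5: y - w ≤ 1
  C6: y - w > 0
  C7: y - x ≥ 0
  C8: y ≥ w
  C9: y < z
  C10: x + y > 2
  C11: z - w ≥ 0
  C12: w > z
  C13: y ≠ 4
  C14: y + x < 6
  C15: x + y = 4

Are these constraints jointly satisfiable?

Constraints 4, 7, 9, and 12 give y < z, z < w, w < x, x ≤ y. Chaining: y < z < w < x ≤ y, which forces y < y — impossible.

Unsatisfiable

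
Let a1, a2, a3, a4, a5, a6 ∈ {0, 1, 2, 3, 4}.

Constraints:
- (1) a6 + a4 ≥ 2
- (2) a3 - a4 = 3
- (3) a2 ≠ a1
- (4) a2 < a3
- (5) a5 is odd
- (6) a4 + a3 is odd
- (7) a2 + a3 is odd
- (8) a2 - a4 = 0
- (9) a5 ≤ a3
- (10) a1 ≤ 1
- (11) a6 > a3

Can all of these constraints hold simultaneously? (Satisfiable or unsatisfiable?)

The assignment a1 = 1, a2 = 0, a3 = 3, a4 = 0, a5 = 1, a6 = 4 works:
  constraint 1 holds since a6 + a4 = 4.
  constraint 2 holds since a3 - a4 = 3.
The rest check out directly.

Satisfiable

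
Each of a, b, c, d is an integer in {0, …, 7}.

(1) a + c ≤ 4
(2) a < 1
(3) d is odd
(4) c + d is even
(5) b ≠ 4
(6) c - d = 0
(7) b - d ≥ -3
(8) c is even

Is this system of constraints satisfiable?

Constraint 8 makes c even and constraint 3 makes d odd, so c + d must be odd. Constraint 4 says c + d is even — contradiction.

Unsatisfiable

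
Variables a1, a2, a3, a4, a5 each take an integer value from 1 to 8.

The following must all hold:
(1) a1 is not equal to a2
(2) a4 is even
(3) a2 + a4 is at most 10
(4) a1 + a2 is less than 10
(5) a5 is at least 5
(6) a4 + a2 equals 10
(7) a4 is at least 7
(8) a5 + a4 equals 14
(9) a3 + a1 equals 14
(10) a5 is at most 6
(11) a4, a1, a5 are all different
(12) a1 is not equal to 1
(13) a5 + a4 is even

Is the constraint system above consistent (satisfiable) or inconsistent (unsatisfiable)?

Satisfiable

Take a1 = 7, a2 = 2, a3 = 7, a4 = 8, a5 = 6. Then constraint 3: a2 + a4 = 10; constraint 4: a1 + a2 = 9, and every other listed constraint is also met.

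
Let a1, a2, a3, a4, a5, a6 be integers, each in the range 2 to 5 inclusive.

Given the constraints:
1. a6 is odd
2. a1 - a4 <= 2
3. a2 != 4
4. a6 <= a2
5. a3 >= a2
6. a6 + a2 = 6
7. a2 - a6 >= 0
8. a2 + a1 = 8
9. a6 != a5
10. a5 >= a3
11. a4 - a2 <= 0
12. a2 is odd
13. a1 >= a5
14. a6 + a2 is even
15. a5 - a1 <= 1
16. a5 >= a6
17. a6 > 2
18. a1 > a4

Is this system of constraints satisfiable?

Satisfiable

Try a1 = 5, a2 = 3, a3 = 3, a4 = 3, a5 = 5, a6 = 3.
Check constraint 2: a1 - a4 = 2; constraint 6: a6 + a2 = 6. The remaining constraints are straightforward to verify.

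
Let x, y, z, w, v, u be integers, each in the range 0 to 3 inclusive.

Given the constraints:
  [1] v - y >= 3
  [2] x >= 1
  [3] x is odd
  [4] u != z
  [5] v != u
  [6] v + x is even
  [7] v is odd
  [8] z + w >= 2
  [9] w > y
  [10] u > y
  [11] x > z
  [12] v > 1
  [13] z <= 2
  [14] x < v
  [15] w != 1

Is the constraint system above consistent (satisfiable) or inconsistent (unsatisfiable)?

Satisfiable

The assignment x = 1, y = 0, z = 0, w = 2, v = 3, u = 1 works:
  constraint 1 holds since v - y = 3.
  constraint 8 holds since z + w = 2.
The rest check out directly.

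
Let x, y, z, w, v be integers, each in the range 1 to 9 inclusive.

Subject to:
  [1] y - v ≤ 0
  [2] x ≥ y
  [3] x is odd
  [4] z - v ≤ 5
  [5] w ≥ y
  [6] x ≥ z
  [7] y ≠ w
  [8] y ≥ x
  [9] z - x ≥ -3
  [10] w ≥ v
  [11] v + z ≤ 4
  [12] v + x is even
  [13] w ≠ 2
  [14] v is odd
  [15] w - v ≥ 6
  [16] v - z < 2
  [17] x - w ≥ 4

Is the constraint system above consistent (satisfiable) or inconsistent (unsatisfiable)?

Constraints 4, 9, 15, and 17 give v − z ≥ -5, z − x ≥ -3, x − w ≥ 4, w − v ≥ 6.
Adding all 4 inequalities: the left sides telescope to 0, and the right sides sum to (-5) + (-3) + 4 + 6 = 2. So 0 ≥ 2, which is false.

Unsatisfiable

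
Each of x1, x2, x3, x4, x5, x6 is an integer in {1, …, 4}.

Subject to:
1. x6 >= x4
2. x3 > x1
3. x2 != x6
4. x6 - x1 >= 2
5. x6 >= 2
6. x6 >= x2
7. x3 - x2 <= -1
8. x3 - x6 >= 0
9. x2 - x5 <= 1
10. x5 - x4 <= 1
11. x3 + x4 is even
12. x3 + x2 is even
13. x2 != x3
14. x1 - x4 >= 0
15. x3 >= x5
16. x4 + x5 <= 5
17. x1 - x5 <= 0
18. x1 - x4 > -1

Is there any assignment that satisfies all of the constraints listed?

Unsatisfiable

Constraints 4, 7, 8, 9, 10, and 14 give x2 − x3 ≥ 1, x3 − x6 ≥ 0, x6 − x1 ≥ 2, x1 − x4 ≥ 0, x4 − x5 ≥ -1, x5 − x2 ≥ -1.
Adding all 6 inequalities: the left sides telescope to 0, and the right sides sum to 1 + 0 + 2 + 0 + (-1) + (-1) = 1. So 0 ≥ 1, which is false.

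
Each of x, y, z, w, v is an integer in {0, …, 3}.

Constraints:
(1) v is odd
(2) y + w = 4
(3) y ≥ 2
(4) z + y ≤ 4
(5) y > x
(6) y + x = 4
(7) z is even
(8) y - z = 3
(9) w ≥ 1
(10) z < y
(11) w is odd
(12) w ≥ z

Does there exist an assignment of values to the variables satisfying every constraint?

Try x = 1, y = 3, z = 0, w = 1, v = 1.
Check constraint 2: y + w = 4; constraint 4: z + y = 3; constraint 6: y + x = 4. The remaining constraints are straightforward to verify.

Satisfiable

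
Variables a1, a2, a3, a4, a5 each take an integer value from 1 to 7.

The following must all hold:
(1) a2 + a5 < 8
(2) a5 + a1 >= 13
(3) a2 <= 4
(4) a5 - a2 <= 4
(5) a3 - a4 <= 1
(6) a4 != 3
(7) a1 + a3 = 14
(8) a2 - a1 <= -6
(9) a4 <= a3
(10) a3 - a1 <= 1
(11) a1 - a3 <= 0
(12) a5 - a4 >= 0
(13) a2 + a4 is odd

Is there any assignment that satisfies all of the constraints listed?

Constraints 4, 5, 8, 11, and 12 give a2 − a5 ≥ -4, a5 − a4 ≥ 0, a4 − a3 ≥ -1, a3 − a1 ≥ 0, a1 − a2 ≥ 6.
Adding all 5 inequalities: the left sides telescope to 0, and the right sides sum to (-4) + 0 + (-1) + 0 + 6 = 1. So 0 ≥ 1, which is false.

Unsatisfiable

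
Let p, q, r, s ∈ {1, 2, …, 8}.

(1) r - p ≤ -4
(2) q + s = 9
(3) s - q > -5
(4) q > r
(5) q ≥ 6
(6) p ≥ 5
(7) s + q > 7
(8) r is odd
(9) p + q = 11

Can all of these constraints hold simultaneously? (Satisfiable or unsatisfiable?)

Satisfiable

One satisfying assignment is p = 5, q = 6, r = 1, s = 3.
For the less obvious constraints — constraint 1: r - p = -4; constraint 2: q + s = 9 — and the others hold by inspection.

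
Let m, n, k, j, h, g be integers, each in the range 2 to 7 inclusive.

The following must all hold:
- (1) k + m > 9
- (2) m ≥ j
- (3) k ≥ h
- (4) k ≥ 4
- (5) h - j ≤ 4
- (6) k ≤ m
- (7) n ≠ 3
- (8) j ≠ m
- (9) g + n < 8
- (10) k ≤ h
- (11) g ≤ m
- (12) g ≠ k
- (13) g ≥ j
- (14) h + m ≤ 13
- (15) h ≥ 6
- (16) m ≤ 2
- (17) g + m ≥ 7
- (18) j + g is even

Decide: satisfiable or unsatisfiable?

Unsatisfiable

From constraints 3 and 15: k ≥ h and h ≥ 6, so k ≥ 6. From constraints 6 and 16: k ≤ m and m ≤ 2, so k ≤ 2. But 2 < 6, so no value of k works.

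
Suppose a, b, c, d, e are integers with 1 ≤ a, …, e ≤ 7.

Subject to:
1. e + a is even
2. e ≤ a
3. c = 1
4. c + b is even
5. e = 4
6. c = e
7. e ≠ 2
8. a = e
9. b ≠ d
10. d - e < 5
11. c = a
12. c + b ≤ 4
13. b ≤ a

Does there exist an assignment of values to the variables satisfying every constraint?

Constraint 3 fixes c = 1 and constraint 5 fixes e = 4. Constraints 8 and 11 give c = a = e, so c = e. But 1 ≠ 4 — contradiction.

Unsatisfiable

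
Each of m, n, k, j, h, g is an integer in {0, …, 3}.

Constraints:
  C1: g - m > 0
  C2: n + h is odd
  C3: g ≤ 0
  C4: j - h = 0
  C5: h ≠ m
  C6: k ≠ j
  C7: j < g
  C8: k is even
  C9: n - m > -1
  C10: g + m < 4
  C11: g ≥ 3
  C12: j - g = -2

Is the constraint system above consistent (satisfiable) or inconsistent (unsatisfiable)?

From constraint 11: g ≥ 3. From constraint 3: g ≤ 0. But 0 < 3, so no value of g works.

Unsatisfiable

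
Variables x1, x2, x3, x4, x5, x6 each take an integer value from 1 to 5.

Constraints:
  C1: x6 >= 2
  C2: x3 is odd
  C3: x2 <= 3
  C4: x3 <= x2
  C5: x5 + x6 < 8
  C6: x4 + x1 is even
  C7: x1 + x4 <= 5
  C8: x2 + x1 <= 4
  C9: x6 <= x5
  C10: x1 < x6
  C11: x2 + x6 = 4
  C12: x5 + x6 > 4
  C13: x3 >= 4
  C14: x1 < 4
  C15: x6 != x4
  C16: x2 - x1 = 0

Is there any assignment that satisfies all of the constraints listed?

Unsatisfiable

From constraints 4 and 13: x2 ≥ x3 ≥ 4. From constraint 1: x6 ≥ 2. Hence x2 + x6 ≥ 6. But constraint 11 requires x2 + x6 = 4, and 4 < 6. Contradiction.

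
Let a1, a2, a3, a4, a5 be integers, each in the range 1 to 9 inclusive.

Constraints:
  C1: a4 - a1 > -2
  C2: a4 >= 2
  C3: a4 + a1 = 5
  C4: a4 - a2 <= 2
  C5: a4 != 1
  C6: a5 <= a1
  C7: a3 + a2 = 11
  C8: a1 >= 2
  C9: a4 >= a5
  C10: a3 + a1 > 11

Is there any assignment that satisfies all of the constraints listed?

Setting (a1, a2, a3, a4, a5) = (3, 2, 9, 2, 2) satisfies everything: constraint 1: a4 - a1 = -1; constraint 3: a4 + a1 = 5; constraint 4: a4 - a2 = 0, and the others follow.

Satisfiable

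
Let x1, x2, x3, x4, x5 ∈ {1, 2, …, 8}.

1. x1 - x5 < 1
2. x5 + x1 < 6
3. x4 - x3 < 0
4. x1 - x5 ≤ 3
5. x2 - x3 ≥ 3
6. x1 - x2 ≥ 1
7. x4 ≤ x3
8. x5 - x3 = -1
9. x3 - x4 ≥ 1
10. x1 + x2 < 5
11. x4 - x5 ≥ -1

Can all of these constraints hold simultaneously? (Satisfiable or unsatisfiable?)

Unsatisfiable

Constraints 4, 5, 6, 9, and 11 give x5 − x1 ≥ -3, x1 − x2 ≥ 1, x2 − x3 ≥ 3, x3 − x4 ≥ 1, x4 − x5 ≥ -1.
Adding all 5 inequalities: the left sides telescope to 0, and the right sides sum to (-3) + 1 + 3 + 1 + (-1) = 1. So 0 ≥ 1, which is false.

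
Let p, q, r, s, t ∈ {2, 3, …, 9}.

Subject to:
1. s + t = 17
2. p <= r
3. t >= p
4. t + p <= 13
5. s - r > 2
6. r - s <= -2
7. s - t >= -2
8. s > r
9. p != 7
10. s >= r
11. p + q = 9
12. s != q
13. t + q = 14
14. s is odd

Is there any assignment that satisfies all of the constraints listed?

Take p = 3, q = 6, r = 6, s = 9, t = 8. Then constraint 1: s + t = 17; constraint 4: t + p = 11; constraint 5: s - r = 3, and every other listed constraint is also met.

Satisfiable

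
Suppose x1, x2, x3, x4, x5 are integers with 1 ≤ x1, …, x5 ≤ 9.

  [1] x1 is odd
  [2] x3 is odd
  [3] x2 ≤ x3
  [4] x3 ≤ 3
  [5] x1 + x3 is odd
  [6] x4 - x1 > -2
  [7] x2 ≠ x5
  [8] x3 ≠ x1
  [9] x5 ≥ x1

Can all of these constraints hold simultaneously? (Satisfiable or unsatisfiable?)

Unsatisfiable

Constraint 1 makes x1 odd and constraint 2 makes x3 odd, so x1 + x3 must be even. Constraint 5 says x1 + x3 is odd — contradiction.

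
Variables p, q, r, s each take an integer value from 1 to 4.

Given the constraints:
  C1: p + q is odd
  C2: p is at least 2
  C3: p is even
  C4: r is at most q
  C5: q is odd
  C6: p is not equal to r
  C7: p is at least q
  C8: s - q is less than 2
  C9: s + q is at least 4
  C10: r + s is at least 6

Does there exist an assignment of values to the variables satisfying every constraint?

Satisfiable

Setting (p, q, r, s) = (4, 3, 3, 4) satisfies everything: constraint 8: s - q = 1; constraint 9: s + q = 7; constraint 10: r + s = 7, and the others follow.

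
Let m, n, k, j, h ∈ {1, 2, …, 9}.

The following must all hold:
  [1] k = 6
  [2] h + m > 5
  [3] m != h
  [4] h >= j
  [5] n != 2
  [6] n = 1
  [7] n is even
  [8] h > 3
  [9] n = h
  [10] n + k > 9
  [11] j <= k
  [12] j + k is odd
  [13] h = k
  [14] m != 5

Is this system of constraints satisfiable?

Unsatisfiable

Constraint 6 fixes n = 1 and constraint 1 fixes k = 6. Constraints 9 and 13 give n = h = k, so n = k. But 1 ≠ 6 — contradiction.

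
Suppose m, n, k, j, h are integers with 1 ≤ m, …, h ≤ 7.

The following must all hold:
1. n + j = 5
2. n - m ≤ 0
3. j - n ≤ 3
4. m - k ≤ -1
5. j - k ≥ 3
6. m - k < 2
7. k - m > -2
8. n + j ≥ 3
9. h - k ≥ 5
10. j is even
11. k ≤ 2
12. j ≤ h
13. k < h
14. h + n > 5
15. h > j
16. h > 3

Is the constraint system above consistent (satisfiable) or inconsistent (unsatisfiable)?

Constraints 2, 3, 4, and 5 give j − k ≥ 3, k − m ≥ 1, m − n ≥ 0, n − j ≥ -3.
Adding all 4 inequalities: the left sides telescope to 0, and the right sides sum to 3 + 1 + 0 + (-3) = 1. So 0 ≥ 1, which is false.

Unsatisfiable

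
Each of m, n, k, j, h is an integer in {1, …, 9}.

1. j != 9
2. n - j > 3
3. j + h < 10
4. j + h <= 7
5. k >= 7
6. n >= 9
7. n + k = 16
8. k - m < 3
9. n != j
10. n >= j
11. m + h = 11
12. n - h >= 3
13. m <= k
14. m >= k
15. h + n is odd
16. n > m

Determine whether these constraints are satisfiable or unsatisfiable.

One satisfying assignment is m = 7, n = 9, k = 7, j = 3, h = 4.
For the less obvious constraints — constraint 2: n - j = 6; constraint 3: j + h = 7 — and the others hold by inspection.

Satisfiable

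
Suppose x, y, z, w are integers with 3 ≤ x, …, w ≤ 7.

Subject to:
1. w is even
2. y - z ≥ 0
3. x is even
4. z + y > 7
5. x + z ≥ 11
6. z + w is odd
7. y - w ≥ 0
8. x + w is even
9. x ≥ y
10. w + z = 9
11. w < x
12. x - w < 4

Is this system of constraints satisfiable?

Satisfiable

Take x = 6, y = 5, z = 5, w = 4. Then constraint 2: y - z = 0; constraint 4: z + y = 10; constraint 5: x + z = 11, and every other listed constraint is also met.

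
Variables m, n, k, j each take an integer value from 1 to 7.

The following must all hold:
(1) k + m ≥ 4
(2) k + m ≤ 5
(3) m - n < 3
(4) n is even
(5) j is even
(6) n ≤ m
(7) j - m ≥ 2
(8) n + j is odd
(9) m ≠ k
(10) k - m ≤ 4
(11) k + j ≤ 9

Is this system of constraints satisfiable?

Constraint 4 makes n even and constraint 5 makes j even, so n + j must be even. Constraint 8 says n + j is odd — contradiction.

Unsatisfiable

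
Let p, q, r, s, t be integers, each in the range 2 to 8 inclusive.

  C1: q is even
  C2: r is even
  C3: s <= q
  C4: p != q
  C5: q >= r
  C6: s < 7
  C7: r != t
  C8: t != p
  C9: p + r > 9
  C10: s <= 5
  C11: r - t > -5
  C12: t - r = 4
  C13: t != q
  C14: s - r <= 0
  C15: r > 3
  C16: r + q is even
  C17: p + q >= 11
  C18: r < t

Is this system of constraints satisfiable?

Satisfiable

Setting (p, q, r, s, t) = (7, 4, 4, 4, 8) satisfies everything: constraint 9: p + r = 11; constraint 11: r - t = -4, and the others follow.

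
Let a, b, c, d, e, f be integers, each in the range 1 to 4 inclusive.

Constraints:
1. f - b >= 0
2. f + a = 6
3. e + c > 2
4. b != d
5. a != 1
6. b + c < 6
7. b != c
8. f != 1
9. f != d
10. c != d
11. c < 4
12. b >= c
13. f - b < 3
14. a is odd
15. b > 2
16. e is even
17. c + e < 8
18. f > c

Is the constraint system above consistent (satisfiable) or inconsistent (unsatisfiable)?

Satisfiable

Try a = 3, b = 3, c = 1, d = 4, e = 4, f = 3.
Check constraint 1: f - b = 0; constraint 2: f + a = 6. The remaining constraints are straightforward to verify.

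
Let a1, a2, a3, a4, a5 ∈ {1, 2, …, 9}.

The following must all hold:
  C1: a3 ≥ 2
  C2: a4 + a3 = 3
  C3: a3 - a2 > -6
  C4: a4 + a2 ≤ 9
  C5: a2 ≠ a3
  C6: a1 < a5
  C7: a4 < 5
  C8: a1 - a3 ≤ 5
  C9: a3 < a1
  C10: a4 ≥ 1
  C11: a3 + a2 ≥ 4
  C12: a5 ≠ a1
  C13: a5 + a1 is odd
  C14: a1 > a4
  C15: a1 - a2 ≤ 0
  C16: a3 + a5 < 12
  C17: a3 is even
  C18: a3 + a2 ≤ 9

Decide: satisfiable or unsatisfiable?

Satisfiable

One satisfying assignment is a1 = 5, a2 = 5, a3 = 2, a4 = 1, a5 = 8.
For the less obvious constraints — constraint 2: a4 + a3 = 3; constraint 3: a3 - a2 = -3; constraint 4: a4 + a2 = 6 — and the others hold by inspection.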